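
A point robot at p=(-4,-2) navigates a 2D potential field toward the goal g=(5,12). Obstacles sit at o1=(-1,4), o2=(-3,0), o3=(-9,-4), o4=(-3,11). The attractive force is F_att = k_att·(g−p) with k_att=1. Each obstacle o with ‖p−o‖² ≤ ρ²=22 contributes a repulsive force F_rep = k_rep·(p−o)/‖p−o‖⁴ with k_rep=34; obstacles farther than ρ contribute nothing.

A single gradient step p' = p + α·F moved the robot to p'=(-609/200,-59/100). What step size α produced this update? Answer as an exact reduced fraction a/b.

α = 1/8

F_att = 1·(g−p) = 1·(9,14) = (9.0000,14.0000)
o1: d²=45 > ρ²=22 → inactive
o2: d²=5 ≤ ρ²=22; F_rep = 34·(-1,-2)/5² = (-1.3600,-2.7200)
o3: d²=29 > ρ²=22 → inactive
o4: d²=170 > ρ²=22 → inactive
F = F_att + ΣF_rep = (7.6400,11.2800)
Δp = p'−p = (0.9550,1.4100); α = Δx/Fx = (191/200) / (191/25) = 1/8
check: Δy/Fy = (141/100) / (282/25) = 1/8 ✓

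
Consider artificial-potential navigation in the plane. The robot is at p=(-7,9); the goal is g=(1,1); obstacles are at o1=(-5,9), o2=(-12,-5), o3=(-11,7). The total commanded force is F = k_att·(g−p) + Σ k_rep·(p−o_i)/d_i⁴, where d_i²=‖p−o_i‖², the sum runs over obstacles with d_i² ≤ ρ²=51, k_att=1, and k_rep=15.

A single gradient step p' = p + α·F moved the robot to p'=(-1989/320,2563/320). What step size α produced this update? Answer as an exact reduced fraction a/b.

α = 1/8

F_att = 1·(g−p) = 1·(8,-8) = (8.0000,-8.0000)
o1: d²=4 ≤ ρ²=51; F_rep = 15·(-2,0)/4² = (-1.8750,0.0000)
o2: d²=221 > ρ²=51 → inactive
o3: d²=20 ≤ ρ²=51; F_rep = 15·(4,2)/20² = (0.1500,0.0750)
F = F_att + ΣF_rep = (6.2750,-7.9250)
Δp = p'−p = (0.7844,-0.9906); α = Δx/Fx = (251/320) / (251/40) = 1/8
check: Δy/Fy = (-317/320) / (-317/40) = 1/8 ✓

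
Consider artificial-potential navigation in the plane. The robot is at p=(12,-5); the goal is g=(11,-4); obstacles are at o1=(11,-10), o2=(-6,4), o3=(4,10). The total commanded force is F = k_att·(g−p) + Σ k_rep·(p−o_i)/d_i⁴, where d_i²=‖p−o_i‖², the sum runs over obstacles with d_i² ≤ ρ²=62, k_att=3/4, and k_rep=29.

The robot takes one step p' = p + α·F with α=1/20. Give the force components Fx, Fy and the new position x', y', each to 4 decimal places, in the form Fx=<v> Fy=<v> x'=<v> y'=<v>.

Fx=-0.7071 Fy=0.9645 x'=11.9646 y'=-4.9518

F_att = 3/4·(g−p) = 3/4·(-1,1) = (-0.7500,0.7500)
o1: d²=26 ≤ ρ²=62; F_rep = 29·(1,5)/26² = (0.0429,0.2145)
o2: d²=405 > ρ²=62 → inactive
o3: d²=289 > ρ²=62 → inactive
F = F_att + ΣF_rep = (-0.7071,0.9645)
p' = p + 1/20·F = (11.9646,-4.9518)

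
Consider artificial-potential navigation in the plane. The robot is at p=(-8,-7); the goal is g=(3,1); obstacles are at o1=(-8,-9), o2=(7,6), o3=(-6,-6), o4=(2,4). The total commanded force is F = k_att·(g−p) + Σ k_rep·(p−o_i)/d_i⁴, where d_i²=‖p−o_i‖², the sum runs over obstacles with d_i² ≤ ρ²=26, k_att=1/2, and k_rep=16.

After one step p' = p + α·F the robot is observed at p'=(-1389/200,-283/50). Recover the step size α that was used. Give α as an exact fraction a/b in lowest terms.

F_att = 1/2·(g−p) = 1/2·(11,8) = (5.5000,4.0000)
o1: d²=4 ≤ ρ²=26; F_rep = 16·(0,2)/4² = (0.0000,2.0000)
o2: d²=394 > ρ²=26 → inactive
o3: d²=5 ≤ ρ²=26; F_rep = 16·(-2,-1)/5² = (-1.2800,-0.6400)
o4: d²=221 > ρ²=26 → inactive
F = F_att + ΣF_rep = (4.2200,5.3600)
Δp = p'−p = (1.0550,1.3400); α = Δx/Fx = (211/200) / (211/50) = 1/4
check: Δy/Fy = (67/50) / (134/25) = 1/4 ✓

α = 1/4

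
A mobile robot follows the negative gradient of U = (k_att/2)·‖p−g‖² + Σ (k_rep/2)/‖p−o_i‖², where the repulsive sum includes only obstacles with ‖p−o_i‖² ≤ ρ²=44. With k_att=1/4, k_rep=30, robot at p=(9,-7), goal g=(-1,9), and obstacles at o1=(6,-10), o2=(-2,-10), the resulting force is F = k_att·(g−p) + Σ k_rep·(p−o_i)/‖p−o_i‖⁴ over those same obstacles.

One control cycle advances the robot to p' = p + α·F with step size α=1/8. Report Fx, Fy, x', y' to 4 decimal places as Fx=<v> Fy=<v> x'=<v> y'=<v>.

F_att = 1/4·(g−p) = 1/4·(-10,16) = (-2.5000,4.0000)
o1: d²=18 ≤ ρ²=44; F_rep = 30·(3,3)/18² = (0.2778,0.2778)
o2: d²=130 > ρ²=44 → inactive
F = F_att + ΣF_rep = (-2.2222,4.2778)
p' = p + 1/8·F = (8.7222,-6.4653)

Fx=-2.2222 Fy=4.2778 x'=8.7222 y'=-6.4653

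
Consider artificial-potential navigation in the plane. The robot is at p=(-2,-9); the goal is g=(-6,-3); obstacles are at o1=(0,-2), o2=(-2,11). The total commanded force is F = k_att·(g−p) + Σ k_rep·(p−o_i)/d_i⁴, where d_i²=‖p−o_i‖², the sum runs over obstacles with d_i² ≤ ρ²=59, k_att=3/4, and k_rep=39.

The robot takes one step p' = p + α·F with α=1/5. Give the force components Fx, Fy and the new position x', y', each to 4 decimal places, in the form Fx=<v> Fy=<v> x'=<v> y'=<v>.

Fx=-3.0278 Fy=4.4028 x'=-2.6056 y'=-8.1194

F_att = 3/4·(g−p) = 3/4·(-4,6) = (-3.0000,4.5000)
o1: d²=53 ≤ ρ²=59; F_rep = 39·(-2,-7)/53² = (-0.0278,-0.0972)
o2: d²=400 > ρ²=59 → inactive
F = F_att + ΣF_rep = (-3.0278,4.4028)
p' = p + 1/5·F = (-2.6056,-8.1194)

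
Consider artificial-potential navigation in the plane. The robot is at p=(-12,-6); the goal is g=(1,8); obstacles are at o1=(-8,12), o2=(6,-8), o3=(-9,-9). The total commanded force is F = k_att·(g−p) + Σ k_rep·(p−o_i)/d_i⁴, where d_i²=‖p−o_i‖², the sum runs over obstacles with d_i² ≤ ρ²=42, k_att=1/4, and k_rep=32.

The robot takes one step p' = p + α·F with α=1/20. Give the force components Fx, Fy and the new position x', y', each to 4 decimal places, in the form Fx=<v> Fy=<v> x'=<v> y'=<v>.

Fx=2.9537 Fy=3.7963 x'=-11.8523 y'=-5.8102

F_att = 1/4·(g−p) = 1/4·(13,14) = (3.2500,3.5000)
o1: d²=340 > ρ²=42 → inactive
o2: d²=328 > ρ²=42 → inactive
o3: d²=18 ≤ ρ²=42; F_rep = 32·(-3,3)/18² = (-0.2963,0.2963)
F = F_att + ΣF_rep = (2.9537,3.7963)
p' = p + 1/20·F = (-11.8523,-5.8102)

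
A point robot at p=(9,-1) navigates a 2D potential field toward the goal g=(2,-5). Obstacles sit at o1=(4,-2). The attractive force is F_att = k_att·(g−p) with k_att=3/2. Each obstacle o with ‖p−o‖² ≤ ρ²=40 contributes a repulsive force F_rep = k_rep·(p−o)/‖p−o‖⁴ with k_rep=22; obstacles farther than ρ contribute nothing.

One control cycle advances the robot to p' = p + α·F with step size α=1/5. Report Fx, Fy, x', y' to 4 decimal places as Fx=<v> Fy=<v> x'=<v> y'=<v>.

F_att = 3/2·(g−p) = 3/2·(-7,-4) = (-10.5000,-6.0000)
o1: d²=26 ≤ ρ²=40; F_rep = 22·(5,1)/26² = (0.1627,0.0325)
F = F_att + ΣF_rep = (-10.3373,-5.9675)
p' = p + 1/5·F = (6.9325,-2.1935)

Fx=-10.3373 Fy=-5.9675 x'=6.9325 y'=-2.1935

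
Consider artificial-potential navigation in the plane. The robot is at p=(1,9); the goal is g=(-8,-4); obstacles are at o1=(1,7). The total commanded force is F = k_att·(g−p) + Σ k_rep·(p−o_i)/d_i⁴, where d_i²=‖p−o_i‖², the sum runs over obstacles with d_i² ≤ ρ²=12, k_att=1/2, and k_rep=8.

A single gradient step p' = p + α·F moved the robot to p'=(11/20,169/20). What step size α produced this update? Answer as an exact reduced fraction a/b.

F_att = 1/2·(g−p) = 1/2·(-9,-13) = (-4.5000,-6.5000)
o1: d²=4 ≤ ρ²=12; F_rep = 8·(0,2)/4² = (0.0000,1.0000)
F = F_att + ΣF_rep = (-4.5000,-5.5000)
Δp = p'−p = (-0.4500,-0.5500); α = Δx/Fx = (-9/20) / (-9/2) = 1/10
check: Δy/Fy = (-11/20) / (-11/2) = 1/10 ✓

α = 1/10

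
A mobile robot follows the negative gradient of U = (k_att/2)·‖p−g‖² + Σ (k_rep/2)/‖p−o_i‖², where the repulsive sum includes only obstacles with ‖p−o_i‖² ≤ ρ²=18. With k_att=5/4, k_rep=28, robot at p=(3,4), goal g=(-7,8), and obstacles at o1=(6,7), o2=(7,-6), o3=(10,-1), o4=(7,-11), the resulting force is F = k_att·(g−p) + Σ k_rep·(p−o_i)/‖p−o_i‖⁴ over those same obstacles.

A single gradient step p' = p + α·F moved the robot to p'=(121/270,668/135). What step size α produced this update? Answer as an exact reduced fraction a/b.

F_att = 5/4·(g−p) = 5/4·(-10,4) = (-12.5000,5.0000)
o1: d²=18 ≤ ρ²=18; F_rep = 28·(-3,-3)/18² = (-0.2593,-0.2593)
o2: d²=116 > ρ²=18 → inactive
o3: d²=74 > ρ²=18 → inactive
o4: d²=241 > ρ²=18 → inactive
F = F_att + ΣF_rep = (-12.7593,4.7407)
Δp = p'−p = (-2.5519,0.9481); α = Δx/Fx = (-689/270) / (-689/54) = 1/5
check: Δy/Fy = (128/135) / (128/27) = 1/5 ✓

α = 1/5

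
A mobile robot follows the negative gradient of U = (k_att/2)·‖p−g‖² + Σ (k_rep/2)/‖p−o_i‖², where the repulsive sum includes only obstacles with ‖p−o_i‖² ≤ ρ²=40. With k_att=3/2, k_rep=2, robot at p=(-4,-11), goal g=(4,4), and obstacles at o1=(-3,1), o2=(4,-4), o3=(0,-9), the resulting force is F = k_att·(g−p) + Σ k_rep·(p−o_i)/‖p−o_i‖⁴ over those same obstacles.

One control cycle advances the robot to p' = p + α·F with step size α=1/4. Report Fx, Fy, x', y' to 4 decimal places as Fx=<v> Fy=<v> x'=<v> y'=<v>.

Fx=11.9800 Fy=22.4900 x'=-1.0050 y'=-5.3775

F_att = 3/2·(g−p) = 3/2·(8,15) = (12.0000,22.5000)
o1: d²=145 > ρ²=40 → inactive
o2: d²=113 > ρ²=40 → inactive
o3: d²=20 ≤ ρ²=40; F_rep = 2·(-4,-2)/20² = (-0.0200,-0.0100)
F = F_att + ΣF_rep = (11.9800,22.4900)
p' = p + 1/4·F = (-1.0050,-5.3775)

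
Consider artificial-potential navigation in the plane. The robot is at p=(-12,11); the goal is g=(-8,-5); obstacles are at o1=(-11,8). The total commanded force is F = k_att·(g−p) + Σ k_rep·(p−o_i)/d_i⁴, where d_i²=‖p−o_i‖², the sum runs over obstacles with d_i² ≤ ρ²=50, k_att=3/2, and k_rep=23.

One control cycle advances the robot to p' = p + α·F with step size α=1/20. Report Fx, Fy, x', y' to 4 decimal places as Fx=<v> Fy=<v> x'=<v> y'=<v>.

Fx=5.7700 Fy=-23.3100 x'=-11.7115 y'=9.8345

F_att = 3/2·(g−p) = 3/2·(4,-16) = (6.0000,-24.0000)
o1: d²=10 ≤ ρ²=50; F_rep = 23·(-1,3)/10² = (-0.2300,0.6900)
F = F_att + ΣF_rep = (5.7700,-23.3100)
p' = p + 1/20·F = (-11.7115,9.8345)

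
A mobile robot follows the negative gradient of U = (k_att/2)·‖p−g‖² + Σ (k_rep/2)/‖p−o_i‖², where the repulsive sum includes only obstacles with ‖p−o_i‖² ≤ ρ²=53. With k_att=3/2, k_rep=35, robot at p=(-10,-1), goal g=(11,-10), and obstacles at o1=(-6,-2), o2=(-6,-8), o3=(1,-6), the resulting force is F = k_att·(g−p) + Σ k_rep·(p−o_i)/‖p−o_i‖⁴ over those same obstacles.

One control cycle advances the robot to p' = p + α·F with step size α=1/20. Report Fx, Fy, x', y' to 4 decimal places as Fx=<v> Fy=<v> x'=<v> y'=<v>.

F_att = 3/2·(g−p) = 3/2·(21,-9) = (31.5000,-13.5000)
o1: d²=17 ≤ ρ²=53; F_rep = 35·(-4,1)/17² = (-0.4844,0.1211)
o2: d²=65 > ρ²=53 → inactive
o3: d²=146 > ρ²=53 → inactive
F = F_att + ΣF_rep = (31.0156,-13.3789)
p' = p + 1/20·F = (-8.4492,-1.6689)

Fx=31.0156 Fy=-13.3789 x'=-8.4492 y'=-1.6689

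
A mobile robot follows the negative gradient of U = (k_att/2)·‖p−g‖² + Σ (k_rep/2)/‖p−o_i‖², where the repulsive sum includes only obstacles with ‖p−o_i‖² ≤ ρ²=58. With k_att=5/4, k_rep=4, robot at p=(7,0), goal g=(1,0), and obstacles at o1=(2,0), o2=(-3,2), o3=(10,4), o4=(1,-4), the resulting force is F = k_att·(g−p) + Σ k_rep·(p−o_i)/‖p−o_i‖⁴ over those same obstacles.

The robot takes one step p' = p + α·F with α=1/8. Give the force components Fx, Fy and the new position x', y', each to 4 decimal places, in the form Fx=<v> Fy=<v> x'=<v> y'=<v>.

F_att = 5/4·(g−p) = 5/4·(-6,0) = (-7.5000,0.0000)
o1: d²=25 ≤ ρ²=58; F_rep = 4·(5,0)/25² = (0.0320,0.0000)
o2: d²=104 > ρ²=58 → inactive
o3: d²=25 ≤ ρ²=58; F_rep = 4·(-3,-4)/25² = (-0.0192,-0.0256)
o4: d²=52 ≤ ρ²=58; F_rep = 4·(6,4)/52² = (0.0089,0.0059)
F = F_att + ΣF_rep = (-7.4783,-0.0197)
p' = p + 1/8·F = (6.0652,-0.0025)

Fx=-7.4783 Fy=-0.0197 x'=6.0652 y'=-0.0025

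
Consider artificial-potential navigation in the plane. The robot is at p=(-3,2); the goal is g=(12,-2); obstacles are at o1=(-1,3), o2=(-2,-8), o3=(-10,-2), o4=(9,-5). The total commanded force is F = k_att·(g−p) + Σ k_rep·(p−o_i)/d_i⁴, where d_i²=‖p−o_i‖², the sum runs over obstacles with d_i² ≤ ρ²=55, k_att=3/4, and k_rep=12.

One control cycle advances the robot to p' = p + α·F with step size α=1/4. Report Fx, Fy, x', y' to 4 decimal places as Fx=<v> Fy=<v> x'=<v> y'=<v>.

Fx=10.2900 Fy=-3.4800 x'=-0.4275 y'=1.1300

F_att = 3/4·(g−p) = 3/4·(15,-4) = (11.2500,-3.0000)
o1: d²=5 ≤ ρ²=55; F_rep = 12·(-2,-1)/5² = (-0.9600,-0.4800)
o2: d²=101 > ρ²=55 → inactive
o3: d²=65 > ρ²=55 → inactive
o4: d²=193 > ρ²=55 → inactive
F = F_att + ΣF_rep = (10.2900,-3.4800)
p' = p + 1/4·F = (-0.4275,1.1300)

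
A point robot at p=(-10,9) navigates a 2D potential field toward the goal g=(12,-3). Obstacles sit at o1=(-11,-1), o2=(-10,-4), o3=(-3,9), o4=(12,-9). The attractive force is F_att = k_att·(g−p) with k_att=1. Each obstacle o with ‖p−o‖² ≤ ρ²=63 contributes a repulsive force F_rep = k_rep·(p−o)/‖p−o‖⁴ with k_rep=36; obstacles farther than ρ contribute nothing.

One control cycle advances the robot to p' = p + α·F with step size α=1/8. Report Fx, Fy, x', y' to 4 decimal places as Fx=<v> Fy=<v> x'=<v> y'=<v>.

F_att = 1·(g−p) = 1·(22,-12) = (22.0000,-12.0000)
o1: d²=101 > ρ²=63 → inactive
o2: d²=169 > ρ²=63 → inactive
o3: d²=49 ≤ ρ²=63; F_rep = 36·(-7,0)/49² = (-0.1050,0.0000)
o4: d²=808 > ρ²=63 → inactive
F = F_att + ΣF_rep = (21.8950,-12.0000)
p' = p + 1/8·F = (-7.2631,7.5000)

Fx=21.8950 Fy=-12.0000 x'=-7.2631 y'=7.5000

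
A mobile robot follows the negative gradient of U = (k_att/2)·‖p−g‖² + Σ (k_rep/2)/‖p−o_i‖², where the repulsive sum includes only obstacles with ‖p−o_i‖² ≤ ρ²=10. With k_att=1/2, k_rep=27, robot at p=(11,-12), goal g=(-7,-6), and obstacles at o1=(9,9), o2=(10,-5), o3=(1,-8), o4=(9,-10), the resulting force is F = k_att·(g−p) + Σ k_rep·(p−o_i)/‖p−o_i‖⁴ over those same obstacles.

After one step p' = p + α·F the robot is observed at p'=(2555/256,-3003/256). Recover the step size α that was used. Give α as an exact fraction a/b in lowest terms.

F_att = 1/2·(g−p) = 1/2·(-18,6) = (-9.0000,3.0000)
o1: d²=445 > ρ²=10 → inactive
o2: d²=50 > ρ²=10 → inactive
o3: d²=116 > ρ²=10 → inactive
o4: d²=8 ≤ ρ²=10; F_rep = 27·(2,-2)/8² = (0.8438,-0.8438)
F = F_att + ΣF_rep = (-8.1562,2.1562)
Δp = p'−p = (-1.0195,0.2695); α = Δx/Fx = (-261/256) / (-261/32) = 1/8
check: Δy/Fy = (69/256) / (69/32) = 1/8 ✓

α = 1/8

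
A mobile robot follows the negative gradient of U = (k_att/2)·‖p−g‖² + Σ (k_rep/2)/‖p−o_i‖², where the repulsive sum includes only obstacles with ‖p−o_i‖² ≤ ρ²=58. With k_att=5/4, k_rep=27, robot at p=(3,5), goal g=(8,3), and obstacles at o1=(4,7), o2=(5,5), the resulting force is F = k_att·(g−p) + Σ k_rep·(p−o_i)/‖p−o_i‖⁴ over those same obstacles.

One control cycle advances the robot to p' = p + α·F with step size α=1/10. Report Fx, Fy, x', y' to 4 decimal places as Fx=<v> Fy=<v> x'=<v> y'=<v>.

Fx=1.7950 Fy=-4.6600 x'=3.1795 y'=4.5340

F_att = 5/4·(g−p) = 5/4·(5,-2) = (6.2500,-2.5000)
o1: d²=5 ≤ ρ²=58; F_rep = 27·(-1,-2)/5² = (-1.0800,-2.1600)
o2: d²=4 ≤ ρ²=58; F_rep = 27·(-2,0)/4² = (-3.3750,0.0000)
F = F_att + ΣF_rep = (1.7950,-4.6600)
p' = p + 1/10·F = (3.1795,4.5340)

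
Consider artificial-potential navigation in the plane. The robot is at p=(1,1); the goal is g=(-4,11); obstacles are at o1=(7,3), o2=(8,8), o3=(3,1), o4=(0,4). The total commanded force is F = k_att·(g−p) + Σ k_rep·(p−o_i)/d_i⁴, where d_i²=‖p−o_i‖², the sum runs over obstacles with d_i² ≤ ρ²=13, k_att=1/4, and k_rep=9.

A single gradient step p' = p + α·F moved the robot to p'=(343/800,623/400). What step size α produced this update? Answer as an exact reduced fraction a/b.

F_att = 1/4·(g−p) = 1/4·(-5,10) = (-1.2500,2.5000)
o1: d²=40 > ρ²=13 → inactive
o2: d²=98 > ρ²=13 → inactive
o3: d²=4 ≤ ρ²=13; F_rep = 9·(-2,0)/4² = (-1.1250,0.0000)
o4: d²=10 ≤ ρ²=13; F_rep = 9·(1,-3)/10² = (0.0900,-0.2700)
F = F_att + ΣF_rep = (-2.2850,2.2300)
Δp = p'−p = (-0.5713,0.5575); α = Δx/Fx = (-457/800) / (-457/200) = 1/4
check: Δy/Fy = (223/400) / (223/100) = 1/4 ✓

α = 1/4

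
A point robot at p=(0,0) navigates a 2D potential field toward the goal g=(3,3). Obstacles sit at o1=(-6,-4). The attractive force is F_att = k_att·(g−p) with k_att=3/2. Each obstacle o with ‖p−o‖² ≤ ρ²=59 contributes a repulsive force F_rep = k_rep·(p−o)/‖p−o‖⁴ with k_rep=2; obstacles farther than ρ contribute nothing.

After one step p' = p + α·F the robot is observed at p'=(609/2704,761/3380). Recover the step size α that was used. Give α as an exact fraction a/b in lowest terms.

F_att = 3/2·(g−p) = 3/2·(3,3) = (4.5000,4.5000)
o1: d²=52 ≤ ρ²=59; F_rep = 2·(6,4)/52² = (0.0044,0.0030)
F = F_att + ΣF_rep = (4.5044,4.5030)
Δp = p'−p = (0.2252,0.2251); α = Δx/Fx = (609/2704) / (3045/676) = 1/20
check: Δy/Fy = (761/3380) / (761/169) = 1/20 ✓

α = 1/20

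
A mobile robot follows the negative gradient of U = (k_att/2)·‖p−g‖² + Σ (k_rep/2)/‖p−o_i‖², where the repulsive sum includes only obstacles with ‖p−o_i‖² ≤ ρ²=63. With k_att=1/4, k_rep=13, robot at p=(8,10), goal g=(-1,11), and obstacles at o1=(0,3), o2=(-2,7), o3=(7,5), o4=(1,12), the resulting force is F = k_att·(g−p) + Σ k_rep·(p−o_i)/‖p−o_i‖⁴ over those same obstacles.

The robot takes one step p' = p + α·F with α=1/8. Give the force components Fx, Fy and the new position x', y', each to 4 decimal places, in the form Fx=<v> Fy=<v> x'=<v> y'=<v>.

F_att = 1/4·(g−p) = 1/4·(-9,1) = (-2.2500,0.2500)
o1: d²=113 > ρ²=63 → inactive
o2: d²=109 > ρ²=63 → inactive
o3: d²=26 ≤ ρ²=63; F_rep = 13·(1,5)/26² = (0.0192,0.0962)
o4: d²=53 ≤ ρ²=63; F_rep = 13·(7,-2)/53² = (0.0324,-0.0093)
F = F_att + ΣF_rep = (-2.1984,0.3369)
p' = p + 1/8·F = (7.7252,10.0421)

Fx=-2.1984 Fy=0.3369 x'=7.7252 y'=10.0421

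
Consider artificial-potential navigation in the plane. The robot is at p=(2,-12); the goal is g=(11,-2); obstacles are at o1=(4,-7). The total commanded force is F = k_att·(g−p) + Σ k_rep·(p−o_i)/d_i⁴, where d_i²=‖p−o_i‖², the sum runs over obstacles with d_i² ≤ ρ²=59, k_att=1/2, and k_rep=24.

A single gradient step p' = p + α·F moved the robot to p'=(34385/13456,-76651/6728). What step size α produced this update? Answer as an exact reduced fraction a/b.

F_att = 1/2·(g−p) = 1/2·(9,10) = (4.5000,5.0000)
o1: d²=29 ≤ ρ²=59; F_rep = 24·(-2,-5)/29² = (-0.0571,-0.1427)
F = F_att + ΣF_rep = (4.4429,4.8573)
Δp = p'−p = (0.5554,0.6072); α = Δx/Fx = (7473/13456) / (7473/1682) = 1/8
check: Δy/Fy = (4085/6728) / (4085/841) = 1/8 ✓

α = 1/8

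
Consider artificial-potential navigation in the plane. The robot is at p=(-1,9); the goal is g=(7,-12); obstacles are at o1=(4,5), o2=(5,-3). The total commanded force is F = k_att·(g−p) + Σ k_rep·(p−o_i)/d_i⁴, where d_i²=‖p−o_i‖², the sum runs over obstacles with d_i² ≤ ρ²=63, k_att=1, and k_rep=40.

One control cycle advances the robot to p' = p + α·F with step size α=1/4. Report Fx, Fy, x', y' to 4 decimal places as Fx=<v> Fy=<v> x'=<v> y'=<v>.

Fx=7.8810 Fy=-20.9048 x'=0.9703 y'=3.7738

F_att = 1·(g−p) = 1·(8,-21) = (8.0000,-21.0000)
o1: d²=41 ≤ ρ²=63; F_rep = 40·(-5,4)/41² = (-0.1190,0.0952)
o2: d²=180 > ρ²=63 → inactive
F = F_att + ΣF_rep = (7.8810,-20.9048)
p' = p + 1/4·F = (0.9703,3.7738)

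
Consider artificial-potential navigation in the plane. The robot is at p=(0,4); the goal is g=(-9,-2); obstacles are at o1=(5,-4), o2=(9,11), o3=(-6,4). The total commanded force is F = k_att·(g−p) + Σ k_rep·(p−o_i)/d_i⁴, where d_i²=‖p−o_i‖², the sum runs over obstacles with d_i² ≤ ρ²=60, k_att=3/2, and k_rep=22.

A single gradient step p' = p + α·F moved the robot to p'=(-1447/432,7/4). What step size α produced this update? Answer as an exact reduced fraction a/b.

F_att = 3/2·(g−p) = 3/2·(-9,-6) = (-13.5000,-9.0000)
o1: d²=89 > ρ²=60 → inactive
o2: d²=130 > ρ²=60 → inactive
o3: d²=36 ≤ ρ²=60; F_rep = 22·(6,0)/36² = (0.1019,0.0000)
F = F_att + ΣF_rep = (-13.3981,-9.0000)
Δp = p'−p = (-3.3495,-2.2500); α = Δx/Fx = (-1447/432) / (-1447/108) = 1/4
check: Δy/Fy = (-9/4) / (-9) = 1/4 ✓

α = 1/4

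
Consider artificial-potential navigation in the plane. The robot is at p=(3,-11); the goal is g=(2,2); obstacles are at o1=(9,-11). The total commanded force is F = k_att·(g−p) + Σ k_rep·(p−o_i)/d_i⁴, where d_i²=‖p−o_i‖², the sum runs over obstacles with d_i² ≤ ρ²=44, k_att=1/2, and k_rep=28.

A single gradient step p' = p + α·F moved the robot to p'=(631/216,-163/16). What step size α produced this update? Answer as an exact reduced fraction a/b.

F_att = 1/2·(g−p) = 1/2·(-1,13) = (-0.5000,6.5000)
o1: d²=36 ≤ ρ²=44; F_rep = 28·(-6,0)/36² = (-0.1296,0.0000)
F = F_att + ΣF_rep = (-0.6296,6.5000)
Δp = p'−p = (-0.0787,0.8125); α = Δx/Fx = (-17/216) / (-17/27) = 1/8
check: Δy/Fy = (13/16) / (13/2) = 1/8 ✓

α = 1/8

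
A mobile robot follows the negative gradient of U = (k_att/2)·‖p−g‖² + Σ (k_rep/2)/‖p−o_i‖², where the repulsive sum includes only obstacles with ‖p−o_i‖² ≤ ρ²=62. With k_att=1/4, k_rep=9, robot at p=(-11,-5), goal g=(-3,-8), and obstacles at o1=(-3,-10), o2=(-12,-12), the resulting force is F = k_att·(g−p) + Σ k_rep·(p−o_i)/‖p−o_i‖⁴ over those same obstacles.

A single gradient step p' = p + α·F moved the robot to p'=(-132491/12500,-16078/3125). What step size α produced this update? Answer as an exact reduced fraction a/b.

F_att = 1/4·(g−p) = 1/4·(8,-3) = (2.0000,-0.7500)
o1: d²=89 > ρ²=62 → inactive
o2: d²=50 ≤ ρ²=62; F_rep = 9·(1,7)/50² = (0.0036,0.0252)
F = F_att + ΣF_rep = (2.0036,-0.7248)
Δp = p'−p = (0.4007,-0.1450); α = Δx/Fx = (5009/12500) / (5009/2500) = 1/5
check: Δy/Fy = (-453/3125) / (-453/625) = 1/5 ✓

α = 1/5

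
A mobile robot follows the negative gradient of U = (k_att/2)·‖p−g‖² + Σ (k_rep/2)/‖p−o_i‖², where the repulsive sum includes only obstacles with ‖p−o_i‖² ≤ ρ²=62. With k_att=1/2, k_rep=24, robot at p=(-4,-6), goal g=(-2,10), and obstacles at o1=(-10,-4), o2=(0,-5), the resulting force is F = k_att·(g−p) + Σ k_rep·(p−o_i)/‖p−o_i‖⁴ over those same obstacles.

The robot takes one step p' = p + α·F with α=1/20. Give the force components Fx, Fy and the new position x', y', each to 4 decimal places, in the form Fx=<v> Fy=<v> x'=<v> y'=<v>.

F_att = 1/2·(g−p) = 1/2·(2,16) = (1.0000,8.0000)
o1: d²=40 ≤ ρ²=62; F_rep = 24·(6,-2)/40² = (0.0900,-0.0300)
o2: d²=17 ≤ ρ²=62; F_rep = 24·(-4,-1)/17² = (-0.3322,-0.0830)
F = F_att + ΣF_rep = (0.7578,7.8870)
p' = p + 1/20·F = (-3.9621,-5.6057)

Fx=0.7578 Fy=7.8870 x'=-3.9621 y'=-5.6057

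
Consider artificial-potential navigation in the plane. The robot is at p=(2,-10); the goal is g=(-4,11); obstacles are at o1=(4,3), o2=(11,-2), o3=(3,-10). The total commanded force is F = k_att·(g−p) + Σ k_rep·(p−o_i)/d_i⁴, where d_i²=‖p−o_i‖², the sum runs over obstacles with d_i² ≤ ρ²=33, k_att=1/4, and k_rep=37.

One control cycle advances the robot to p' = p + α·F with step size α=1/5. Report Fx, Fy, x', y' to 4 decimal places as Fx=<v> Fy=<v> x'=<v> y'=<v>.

Fx=-38.5000 Fy=5.2500 x'=-5.7000 y'=-8.9500

F_att = 1/4·(g−p) = 1/4·(-6,21) = (-1.5000,5.2500)
o1: d²=173 > ρ²=33 → inactive
o2: d²=145 > ρ²=33 → inactive
o3: d²=1 ≤ ρ²=33; F_rep = 37·(-1,0)/1² = (-37.0000,0.0000)
F = F_att + ΣF_rep = (-38.5000,5.2500)
p' = p + 1/5·F = (-5.7000,-8.9500)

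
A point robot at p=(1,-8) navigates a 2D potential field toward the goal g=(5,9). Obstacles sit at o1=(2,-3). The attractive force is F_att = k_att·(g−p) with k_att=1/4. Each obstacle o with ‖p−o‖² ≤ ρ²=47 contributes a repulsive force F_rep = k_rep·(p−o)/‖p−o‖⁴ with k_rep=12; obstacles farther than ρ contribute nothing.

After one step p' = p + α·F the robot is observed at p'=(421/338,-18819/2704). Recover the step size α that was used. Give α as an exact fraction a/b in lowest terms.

F_att = 1/4·(g−p) = 1/4·(4,17) = (1.0000,4.2500)
o1: d²=26 ≤ ρ²=47; F_rep = 12·(-1,-5)/26² = (-0.0178,-0.0888)
F = F_att + ΣF_rep = (0.9822,4.1612)
Δp = p'−p = (0.2456,1.0403); α = Δx/Fx = (83/338) / (166/169) = 1/4
check: Δy/Fy = (2813/2704) / (2813/676) = 1/4 ✓

α = 1/4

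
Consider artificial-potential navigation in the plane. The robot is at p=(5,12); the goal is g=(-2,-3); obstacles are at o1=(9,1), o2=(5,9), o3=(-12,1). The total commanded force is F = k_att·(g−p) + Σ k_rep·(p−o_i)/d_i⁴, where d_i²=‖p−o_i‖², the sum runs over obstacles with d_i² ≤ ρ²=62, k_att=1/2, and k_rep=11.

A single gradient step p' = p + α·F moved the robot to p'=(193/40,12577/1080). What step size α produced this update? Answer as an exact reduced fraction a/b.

α = 1/20

F_att = 1/2·(g−p) = 1/2·(-7,-15) = (-3.5000,-7.5000)
o1: d²=137 > ρ²=62 → inactive
o2: d²=9 ≤ ρ²=62; F_rep = 11·(0,3)/9² = (0.0000,0.4074)
o3: d²=410 > ρ²=62 → inactive
F = F_att + ΣF_rep = (-3.5000,-7.0926)
Δp = p'−p = (-0.1750,-0.3546); α = Δx/Fx = (-7/40) / (-7/2) = 1/20
check: Δy/Fy = (-383/1080) / (-383/54) = 1/20 ✓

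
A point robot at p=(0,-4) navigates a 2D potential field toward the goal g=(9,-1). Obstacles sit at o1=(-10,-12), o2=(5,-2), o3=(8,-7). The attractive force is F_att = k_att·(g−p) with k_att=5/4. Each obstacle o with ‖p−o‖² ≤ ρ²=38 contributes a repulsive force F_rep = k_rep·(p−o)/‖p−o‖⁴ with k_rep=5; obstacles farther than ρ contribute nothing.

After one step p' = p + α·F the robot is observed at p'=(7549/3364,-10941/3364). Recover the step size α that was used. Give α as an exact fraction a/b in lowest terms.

α = 1/5

F_att = 5/4·(g−p) = 5/4·(9,3) = (11.2500,3.7500)
o1: d²=164 > ρ²=38 → inactive
o2: d²=29 ≤ ρ²=38; F_rep = 5·(-5,-2)/29² = (-0.0297,-0.0119)
o3: d²=73 > ρ²=38 → inactive
F = F_att + ΣF_rep = (11.2203,3.7381)
Δp = p'−p = (2.2441,0.7476); α = Δx/Fx = (7549/3364) / (37745/3364) = 1/5
check: Δy/Fy = (2515/3364) / (12575/3364) = 1/5 ✓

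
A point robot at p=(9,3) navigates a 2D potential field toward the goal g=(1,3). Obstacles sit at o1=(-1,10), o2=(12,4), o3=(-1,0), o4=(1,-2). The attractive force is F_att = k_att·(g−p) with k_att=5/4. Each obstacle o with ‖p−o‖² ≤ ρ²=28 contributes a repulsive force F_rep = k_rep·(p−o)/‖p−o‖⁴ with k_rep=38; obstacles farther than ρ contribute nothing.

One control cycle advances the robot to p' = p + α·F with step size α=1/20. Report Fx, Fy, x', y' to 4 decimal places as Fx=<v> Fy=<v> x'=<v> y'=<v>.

F_att = 5/4·(g−p) = 5/4·(-8,0) = (-10.0000,0.0000)
o1: d²=149 > ρ²=28 → inactive
o2: d²=10 ≤ ρ²=28; F_rep = 38·(-3,-1)/10² = (-1.1400,-0.3800)
o3: d²=109 > ρ²=28 → inactive
o4: d²=89 > ρ²=28 → inactive
F = F_att + ΣF_rep = (-11.1400,-0.3800)
p' = p + 1/20·F = (8.4430,2.9810)

Fx=-11.1400 Fy=-0.3800 x'=8.4430 y'=2.9810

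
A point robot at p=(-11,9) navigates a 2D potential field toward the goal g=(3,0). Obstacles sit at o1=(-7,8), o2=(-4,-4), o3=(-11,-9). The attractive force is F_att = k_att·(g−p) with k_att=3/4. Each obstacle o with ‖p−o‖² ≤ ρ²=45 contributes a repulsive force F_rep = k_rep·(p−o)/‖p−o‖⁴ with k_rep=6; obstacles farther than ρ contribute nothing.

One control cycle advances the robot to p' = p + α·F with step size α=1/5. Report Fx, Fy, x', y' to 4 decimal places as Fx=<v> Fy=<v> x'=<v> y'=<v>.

Fx=10.4170 Fy=-6.7292 x'=-8.9166 y'=7.6542

F_att = 3/4·(g−p) = 3/4·(14,-9) = (10.5000,-6.7500)
o1: d²=17 ≤ ρ²=45; F_rep = 6·(-4,1)/17² = (-0.0830,0.0208)
o2: d²=218 > ρ²=45 → inactive
o3: d²=324 > ρ²=45 → inactive
F = F_att + ΣF_rep = (10.4170,-6.7292)
p' = p + 1/5·F = (-8.9166,7.6542)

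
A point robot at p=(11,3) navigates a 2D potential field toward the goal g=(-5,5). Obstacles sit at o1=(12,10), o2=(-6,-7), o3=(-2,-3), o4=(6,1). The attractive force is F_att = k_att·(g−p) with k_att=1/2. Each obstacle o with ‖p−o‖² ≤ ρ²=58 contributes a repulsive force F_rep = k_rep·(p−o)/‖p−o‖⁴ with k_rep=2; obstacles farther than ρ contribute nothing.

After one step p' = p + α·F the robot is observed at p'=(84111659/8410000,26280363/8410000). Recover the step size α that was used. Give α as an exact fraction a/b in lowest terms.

F_att = 1/2·(g−p) = 1/2·(-16,2) = (-8.0000,1.0000)
o1: d²=50 ≤ ρ²=58; F_rep = 2·(-1,-7)/50² = (-0.0008,-0.0056)
o2: d²=389 > ρ²=58 → inactive
o3: d²=205 > ρ²=58 → inactive
o4: d²=29 ≤ ρ²=58; F_rep = 2·(5,2)/29² = (0.0119,0.0048)
F = F_att + ΣF_rep = (-7.9889,0.9992)
Δp = p'−p = (-0.9986,0.1249); α = Δx/Fx = (-8398341/8410000) / (-8398341/1051250) = 1/8
check: Δy/Fy = (1050363/8410000) / (1050363/1051250) = 1/8 ✓

α = 1/8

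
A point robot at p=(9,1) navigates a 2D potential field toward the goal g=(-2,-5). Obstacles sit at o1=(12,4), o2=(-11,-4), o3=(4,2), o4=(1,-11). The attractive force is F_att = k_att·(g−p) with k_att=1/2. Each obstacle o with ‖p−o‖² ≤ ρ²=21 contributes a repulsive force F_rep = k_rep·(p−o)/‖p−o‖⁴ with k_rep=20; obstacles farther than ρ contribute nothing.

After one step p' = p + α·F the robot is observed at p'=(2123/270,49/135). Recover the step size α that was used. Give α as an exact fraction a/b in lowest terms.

F_att = 1/2·(g−p) = 1/2·(-11,-6) = (-5.5000,-3.0000)
o1: d²=18 ≤ ρ²=21; F_rep = 20·(-3,-3)/18² = (-0.1852,-0.1852)
o2: d²=425 > ρ²=21 → inactive
o3: d²=26 > ρ²=21 → inactive
o4: d²=208 > ρ²=21 → inactive
F = F_att + ΣF_rep = (-5.6852,-3.1852)
Δp = p'−p = (-1.1370,-0.6370); α = Δx/Fx = (-307/270) / (-307/54) = 1/5
check: Δy/Fy = (-86/135) / (-86/27) = 1/5 ✓

α = 1/5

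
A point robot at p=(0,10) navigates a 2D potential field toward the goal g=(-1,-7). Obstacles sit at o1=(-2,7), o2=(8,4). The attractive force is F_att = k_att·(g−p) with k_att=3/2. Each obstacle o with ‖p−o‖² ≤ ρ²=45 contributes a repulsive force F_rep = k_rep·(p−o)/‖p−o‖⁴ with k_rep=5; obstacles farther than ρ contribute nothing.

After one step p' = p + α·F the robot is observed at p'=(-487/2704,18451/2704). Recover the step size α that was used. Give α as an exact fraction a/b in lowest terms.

F_att = 3/2·(g−p) = 3/2·(-1,-17) = (-1.5000,-25.5000)
o1: d²=13 ≤ ρ²=45; F_rep = 5·(2,3)/13² = (0.0592,0.0888)
o2: d²=100 > ρ²=45 → inactive
F = F_att + ΣF_rep = (-1.4408,-25.4112)
Δp = p'−p = (-0.1801,-3.1764); α = Δx/Fx = (-487/2704) / (-487/338) = 1/8
check: Δy/Fy = (-8589/2704) / (-8589/338) = 1/8 ✓

α = 1/8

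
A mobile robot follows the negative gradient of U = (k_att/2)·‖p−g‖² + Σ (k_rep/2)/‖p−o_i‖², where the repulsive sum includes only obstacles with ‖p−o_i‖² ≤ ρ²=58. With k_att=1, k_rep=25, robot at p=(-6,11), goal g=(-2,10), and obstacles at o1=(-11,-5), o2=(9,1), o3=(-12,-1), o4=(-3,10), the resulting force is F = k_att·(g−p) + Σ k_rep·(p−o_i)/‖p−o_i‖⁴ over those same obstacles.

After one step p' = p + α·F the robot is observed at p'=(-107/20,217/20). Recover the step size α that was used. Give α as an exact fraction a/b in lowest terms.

F_att = 1·(g−p) = 1·(4,-1) = (4.0000,-1.0000)
o1: d²=281 > ρ²=58 → inactive
o2: d²=325 > ρ²=58 → inactive
o3: d²=180 > ρ²=58 → inactive
o4: d²=10 ≤ ρ²=58; F_rep = 25·(-3,1)/10² = (-0.7500,0.2500)
F = F_att + ΣF_rep = (3.2500,-0.7500)
Δp = p'−p = (0.6500,-0.1500); α = Δx/Fx = (13/20) / (13/4) = 1/5
check: Δy/Fy = (-3/20) / (-3/4) = 1/5 ✓

α = 1/5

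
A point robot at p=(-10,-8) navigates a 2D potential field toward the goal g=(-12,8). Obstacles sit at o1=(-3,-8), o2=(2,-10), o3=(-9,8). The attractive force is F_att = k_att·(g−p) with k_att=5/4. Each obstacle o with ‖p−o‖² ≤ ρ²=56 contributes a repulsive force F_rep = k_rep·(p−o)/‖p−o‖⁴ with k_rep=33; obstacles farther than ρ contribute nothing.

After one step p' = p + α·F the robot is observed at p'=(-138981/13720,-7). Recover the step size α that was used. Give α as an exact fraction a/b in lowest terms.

α = 1/20

F_att = 5/4·(g−p) = 5/4·(-2,16) = (-2.5000,20.0000)
o1: d²=49 ≤ ρ²=56; F_rep = 33·(-7,0)/49² = (-0.0962,0.0000)
o2: d²=148 > ρ²=56 → inactive
o3: d²=257 > ρ²=56 → inactive
F = F_att + ΣF_rep = (-2.5962,20.0000)
Δp = p'−p = (-0.1298,1.0000); α = Δx/Fx = (-1781/13720) / (-1781/686) = 1/20
check: Δy/Fy = (1) / (20) = 1/20 ✓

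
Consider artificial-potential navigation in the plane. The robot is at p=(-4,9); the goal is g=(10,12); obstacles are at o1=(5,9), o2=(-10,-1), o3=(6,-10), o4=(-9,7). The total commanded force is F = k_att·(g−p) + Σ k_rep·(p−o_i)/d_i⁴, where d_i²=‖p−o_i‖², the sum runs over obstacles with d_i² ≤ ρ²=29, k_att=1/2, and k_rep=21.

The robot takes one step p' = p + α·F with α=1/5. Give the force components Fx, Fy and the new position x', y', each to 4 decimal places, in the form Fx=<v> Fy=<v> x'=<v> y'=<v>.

F_att = 1/2·(g−p) = 1/2·(14,3) = (7.0000,1.5000)
o1: d²=81 > ρ²=29 → inactive
o2: d²=136 > ρ²=29 → inactive
o3: d²=461 > ρ²=29 → inactive
o4: d²=29 ≤ ρ²=29; F_rep = 21·(5,2)/29² = (0.1249,0.0499)
F = F_att + ΣF_rep = (7.1249,1.5499)
p' = p + 1/5·F = (-2.5750,9.3100)

Fx=7.1249 Fy=1.5499 x'=-2.5750 y'=9.3100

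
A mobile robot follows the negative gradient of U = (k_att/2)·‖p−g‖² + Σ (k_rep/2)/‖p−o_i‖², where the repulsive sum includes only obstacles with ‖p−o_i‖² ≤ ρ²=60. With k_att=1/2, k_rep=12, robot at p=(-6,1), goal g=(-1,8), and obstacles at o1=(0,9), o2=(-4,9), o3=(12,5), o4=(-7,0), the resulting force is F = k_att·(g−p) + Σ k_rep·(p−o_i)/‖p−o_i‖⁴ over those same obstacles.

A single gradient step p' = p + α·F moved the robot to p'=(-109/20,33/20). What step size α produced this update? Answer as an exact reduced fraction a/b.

α = 1/10

F_att = 1/2·(g−p) = 1/2·(5,7) = (2.5000,3.5000)
o1: d²=100 > ρ²=60 → inactive
o2: d²=68 > ρ²=60 → inactive
o3: d²=340 > ρ²=60 → inactive
o4: d²=2 ≤ ρ²=60; F_rep = 12·(1,1)/2² = (3.0000,3.0000)
F = F_att + ΣF_rep = (5.5000,6.5000)
Δp = p'−p = (0.5500,0.6500); α = Δx/Fx = (11/20) / (11/2) = 1/10
check: Δy/Fy = (13/20) / (13/2) = 1/10 ✓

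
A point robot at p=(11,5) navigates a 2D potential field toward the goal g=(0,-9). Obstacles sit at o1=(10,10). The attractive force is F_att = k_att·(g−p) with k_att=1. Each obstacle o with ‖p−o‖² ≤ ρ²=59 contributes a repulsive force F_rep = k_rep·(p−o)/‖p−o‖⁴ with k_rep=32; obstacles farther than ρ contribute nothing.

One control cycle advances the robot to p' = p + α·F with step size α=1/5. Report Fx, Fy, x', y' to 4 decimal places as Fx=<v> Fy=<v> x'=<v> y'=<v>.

Fx=-10.9527 Fy=-14.2367 x'=8.8095 y'=2.1527

F_att = 1·(g−p) = 1·(-11,-14) = (-11.0000,-14.0000)
o1: d²=26 ≤ ρ²=59; F_rep = 32·(1,-5)/26² = (0.0473,-0.2367)
F = F_att + ΣF_rep = (-10.9527,-14.2367)
p' = p + 1/5·F = (8.8095,2.1527)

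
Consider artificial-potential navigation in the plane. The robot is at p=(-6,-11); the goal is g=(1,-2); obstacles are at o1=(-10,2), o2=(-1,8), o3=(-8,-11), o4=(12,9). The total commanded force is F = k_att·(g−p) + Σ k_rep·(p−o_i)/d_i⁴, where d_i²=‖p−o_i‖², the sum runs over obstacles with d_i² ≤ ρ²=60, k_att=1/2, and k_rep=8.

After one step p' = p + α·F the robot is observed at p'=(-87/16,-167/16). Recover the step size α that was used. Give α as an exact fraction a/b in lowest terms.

F_att = 1/2·(g−p) = 1/2·(7,9) = (3.5000,4.5000)
o1: d²=185 > ρ²=60 → inactive
o2: d²=386 > ρ²=60 → inactive
o3: d²=4 ≤ ρ²=60; F_rep = 8·(2,0)/4² = (1.0000,0.0000)
o4: d²=724 > ρ²=60 → inactive
F = F_att + ΣF_rep = (4.5000,4.5000)
Δp = p'−p = (0.5625,0.5625); α = Δx/Fx = (9/16) / (9/2) = 1/8
check: Δy/Fy = (9/16) / (9/2) = 1/8 ✓

α = 1/8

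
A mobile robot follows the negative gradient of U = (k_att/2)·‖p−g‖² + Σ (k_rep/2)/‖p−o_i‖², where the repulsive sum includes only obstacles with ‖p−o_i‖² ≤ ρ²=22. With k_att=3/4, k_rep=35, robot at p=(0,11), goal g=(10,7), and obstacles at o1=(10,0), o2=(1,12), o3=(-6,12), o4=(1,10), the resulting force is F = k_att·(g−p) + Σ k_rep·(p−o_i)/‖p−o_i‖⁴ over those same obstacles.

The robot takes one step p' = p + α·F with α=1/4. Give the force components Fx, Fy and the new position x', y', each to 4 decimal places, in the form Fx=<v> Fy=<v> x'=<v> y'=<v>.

Fx=-10.0000 Fy=-3.0000 x'=-2.5000 y'=10.2500

F_att = 3/4·(g−p) = 3/4·(10,-4) = (7.5000,-3.0000)
o1: d²=221 > ρ²=22 → inactive
o2: d²=2 ≤ ρ²=22; F_rep = 35·(-1,-1)/2² = (-8.7500,-8.7500)
o3: d²=37 > ρ²=22 → inactive
o4: d²=2 ≤ ρ²=22; F_rep = 35·(-1,1)/2² = (-8.7500,8.7500)
F = F_att + ΣF_rep = (-10.0000,-3.0000)
p' = p + 1/4·F = (-2.5000,10.2500)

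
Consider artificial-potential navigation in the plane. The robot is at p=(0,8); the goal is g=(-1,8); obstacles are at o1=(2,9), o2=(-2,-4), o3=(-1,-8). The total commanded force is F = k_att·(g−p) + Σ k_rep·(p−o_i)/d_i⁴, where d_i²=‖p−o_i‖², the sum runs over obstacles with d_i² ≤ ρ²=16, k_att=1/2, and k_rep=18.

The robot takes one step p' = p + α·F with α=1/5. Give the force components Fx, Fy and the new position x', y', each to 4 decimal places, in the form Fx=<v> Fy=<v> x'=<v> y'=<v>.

Fx=-1.9400 Fy=-0.7200 x'=-0.3880 y'=7.8560

F_att = 1/2·(g−p) = 1/2·(-1,0) = (-0.5000,0.0000)
o1: d²=5 ≤ ρ²=16; F_rep = 18·(-2,-1)/5² = (-1.4400,-0.7200)
o2: d²=148 > ρ²=16 → inactive
o3: d²=257 > ρ²=16 → inactive
F = F_att + ΣF_rep = (-1.9400,-0.7200)
p' = p + 1/5·F = (-0.3880,7.8560)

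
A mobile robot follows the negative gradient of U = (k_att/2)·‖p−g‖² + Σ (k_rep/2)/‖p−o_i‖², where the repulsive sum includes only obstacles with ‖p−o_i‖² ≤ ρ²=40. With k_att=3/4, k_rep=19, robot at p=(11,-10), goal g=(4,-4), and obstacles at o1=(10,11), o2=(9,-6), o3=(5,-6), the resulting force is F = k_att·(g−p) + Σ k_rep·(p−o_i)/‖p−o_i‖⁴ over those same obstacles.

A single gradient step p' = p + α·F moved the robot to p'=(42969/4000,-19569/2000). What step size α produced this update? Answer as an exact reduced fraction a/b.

α = 1/20

F_att = 3/4·(g−p) = 3/4·(-7,6) = (-5.2500,4.5000)
o1: d²=442 > ρ²=40 → inactive
o2: d²=20 ≤ ρ²=40; F_rep = 19·(2,-4)/20² = (0.0950,-0.1900)
o3: d²=52 > ρ²=40 → inactive
F = F_att + ΣF_rep = (-5.1550,4.3100)
Δp = p'−p = (-0.2577,0.2155); α = Δx/Fx = (-1031/4000) / (-1031/200) = 1/20
check: Δy/Fy = (431/2000) / (431/100) = 1/20 ✓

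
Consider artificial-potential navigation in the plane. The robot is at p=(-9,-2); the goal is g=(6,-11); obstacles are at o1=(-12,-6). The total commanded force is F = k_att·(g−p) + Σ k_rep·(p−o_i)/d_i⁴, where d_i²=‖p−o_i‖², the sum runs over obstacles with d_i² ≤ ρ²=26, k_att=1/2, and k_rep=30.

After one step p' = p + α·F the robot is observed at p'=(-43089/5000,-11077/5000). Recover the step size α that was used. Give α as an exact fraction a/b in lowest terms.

F_att = 1/2·(g−p) = 1/2·(15,-9) = (7.5000,-4.5000)
o1: d²=25 ≤ ρ²=26; F_rep = 30·(3,4)/25² = (0.1440,0.1920)
F = F_att + ΣF_rep = (7.6440,-4.3080)
Δp = p'−p = (0.3822,-0.2154); α = Δx/Fx = (1911/5000) / (1911/250) = 1/20
check: Δy/Fy = (-1077/5000) / (-1077/250) = 1/20 ✓

α = 1/20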